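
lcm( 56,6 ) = 168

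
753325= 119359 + 633966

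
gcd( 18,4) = 2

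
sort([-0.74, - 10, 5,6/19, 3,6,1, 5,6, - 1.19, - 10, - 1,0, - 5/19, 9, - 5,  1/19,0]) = [ - 10, - 10, - 5, - 1.19,-1,  -  0.74, - 5/19, 0, 0,1/19, 6/19, 1,3, 5,5,6, 6,9] 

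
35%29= 6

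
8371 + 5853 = 14224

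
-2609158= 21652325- 24261483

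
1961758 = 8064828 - 6103070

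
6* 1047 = 6282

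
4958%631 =541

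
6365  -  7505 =  -  1140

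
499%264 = 235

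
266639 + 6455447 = 6722086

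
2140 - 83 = 2057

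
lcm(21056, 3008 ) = 21056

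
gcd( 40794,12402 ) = 78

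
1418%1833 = 1418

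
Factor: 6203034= 2^1*3^3*313^1 * 367^1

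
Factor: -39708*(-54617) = 2168731836= 2^2*3^2*1103^1 * 54617^1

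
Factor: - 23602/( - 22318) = 11801/11159 = 11159^( - 1 ) * 11801^1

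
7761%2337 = 750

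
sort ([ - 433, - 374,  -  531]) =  [-531,  -  433,-374]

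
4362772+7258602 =11621374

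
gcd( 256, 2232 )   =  8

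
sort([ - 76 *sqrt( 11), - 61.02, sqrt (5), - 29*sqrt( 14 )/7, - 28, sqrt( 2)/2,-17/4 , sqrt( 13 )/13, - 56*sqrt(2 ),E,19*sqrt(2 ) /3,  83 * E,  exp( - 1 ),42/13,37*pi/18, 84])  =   [ - 76 * sqrt( 11), - 56 * sqrt( 2 ), - 61.02,- 28  , - 29*sqrt(14) /7, - 17/4,sqrt(13 )/13, exp( - 1),sqrt( 2)/2,sqrt(5),E, 42/13,37 * pi/18,19*sqrt( 2 )/3,84,83 * E ] 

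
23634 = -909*( -26)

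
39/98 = 39/98  =  0.40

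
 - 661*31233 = -20645013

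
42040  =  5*8408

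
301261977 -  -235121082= 536383059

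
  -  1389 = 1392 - 2781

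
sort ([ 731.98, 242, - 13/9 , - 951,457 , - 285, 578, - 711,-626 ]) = [  -  951, - 711,-626, - 285, - 13/9,242, 457, 578, 731.98]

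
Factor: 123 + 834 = 3^1*11^1*29^1 = 957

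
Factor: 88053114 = 2^1*3^1*14675519^1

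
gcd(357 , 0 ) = 357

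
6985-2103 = 4882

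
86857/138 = 86857/138 = 629.40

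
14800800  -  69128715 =-54327915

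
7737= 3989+3748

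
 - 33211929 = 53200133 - 86412062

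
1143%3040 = 1143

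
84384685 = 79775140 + 4609545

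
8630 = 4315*2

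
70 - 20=50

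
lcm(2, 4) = 4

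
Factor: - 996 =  - 2^2*3^1* 83^1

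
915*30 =27450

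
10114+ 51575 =61689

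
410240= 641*640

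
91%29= 4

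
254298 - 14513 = 239785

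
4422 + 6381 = 10803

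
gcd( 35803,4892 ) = 1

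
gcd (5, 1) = 1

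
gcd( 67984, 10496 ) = 16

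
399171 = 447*893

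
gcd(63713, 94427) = 1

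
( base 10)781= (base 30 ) Q1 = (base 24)18D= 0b1100001101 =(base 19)232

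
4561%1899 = 763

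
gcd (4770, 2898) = 18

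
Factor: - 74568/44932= - 78/47 = - 2^1 * 3^1*13^1*47^(-1)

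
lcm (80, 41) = 3280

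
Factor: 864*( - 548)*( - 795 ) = 2^7*3^4*5^1 *53^1 * 137^1 = 376410240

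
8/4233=8/4233 = 0.00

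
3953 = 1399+2554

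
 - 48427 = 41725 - 90152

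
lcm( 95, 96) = 9120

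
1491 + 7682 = 9173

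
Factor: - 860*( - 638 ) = 2^3*5^1 * 11^1*29^1* 43^1 = 548680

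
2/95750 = 1/47875 = 0.00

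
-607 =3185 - 3792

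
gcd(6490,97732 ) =2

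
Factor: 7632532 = 2^2*1908133^1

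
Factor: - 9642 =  - 2^1*3^1*1607^1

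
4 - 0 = 4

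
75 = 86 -11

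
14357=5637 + 8720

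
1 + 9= 10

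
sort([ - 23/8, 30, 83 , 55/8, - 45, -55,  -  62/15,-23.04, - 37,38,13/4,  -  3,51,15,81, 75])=[  -  55, - 45, - 37,-23.04, - 62/15, - 3, - 23/8,13/4,55/8,15,30, 38,51  ,  75,81,83]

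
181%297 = 181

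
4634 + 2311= 6945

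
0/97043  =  0 = 0.00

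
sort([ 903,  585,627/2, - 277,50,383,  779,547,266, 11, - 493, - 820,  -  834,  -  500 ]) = [ - 834, - 820,- 500, - 493  , - 277,11,50,  266,627/2  ,  383,547,585,779,903]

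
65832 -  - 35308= 101140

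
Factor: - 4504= - 2^3 * 563^1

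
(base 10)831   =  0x33f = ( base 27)13l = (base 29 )SJ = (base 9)1123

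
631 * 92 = 58052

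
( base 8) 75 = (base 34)1R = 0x3D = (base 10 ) 61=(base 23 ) 2F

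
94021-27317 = 66704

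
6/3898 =3/1949 = 0.00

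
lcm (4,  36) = 36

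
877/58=877/58   =  15.12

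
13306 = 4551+8755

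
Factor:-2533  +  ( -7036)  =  -9569 = -  7^1*1367^1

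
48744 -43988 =4756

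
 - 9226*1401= - 12925626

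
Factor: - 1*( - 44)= 2^2*11^1 = 44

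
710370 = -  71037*( - 10)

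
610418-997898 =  - 387480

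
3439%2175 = 1264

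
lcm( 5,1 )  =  5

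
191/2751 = 191/2751 =0.07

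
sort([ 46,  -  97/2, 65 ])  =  [ - 97/2, 46,65]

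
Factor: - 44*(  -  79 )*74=2^3*11^1*37^1* 79^1=257224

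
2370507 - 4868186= -2497679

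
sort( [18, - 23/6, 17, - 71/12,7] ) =[-71/12, - 23/6,7, 17,  18]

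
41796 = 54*774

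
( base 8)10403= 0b1000100000011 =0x1103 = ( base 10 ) 4355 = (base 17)F13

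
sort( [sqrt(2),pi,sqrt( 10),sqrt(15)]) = [sqrt( 2),pi, sqrt( 10),sqrt ( 15) ] 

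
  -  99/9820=  -  1 + 9721/9820 = - 0.01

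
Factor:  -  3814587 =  - 3^3*7^1 * 20183^1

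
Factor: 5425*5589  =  30320325 = 3^5*5^2*7^1 * 23^1 * 31^1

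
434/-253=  - 434/253 = - 1.72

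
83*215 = 17845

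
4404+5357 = 9761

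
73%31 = 11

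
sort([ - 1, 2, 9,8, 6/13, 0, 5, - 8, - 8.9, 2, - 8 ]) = [ - 8.9, - 8, - 8, - 1, 0 , 6/13,2, 2, 5,8,9 ] 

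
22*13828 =304216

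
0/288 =0 = 0.00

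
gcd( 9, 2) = 1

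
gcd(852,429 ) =3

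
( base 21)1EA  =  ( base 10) 745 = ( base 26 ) 12H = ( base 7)2113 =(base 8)1351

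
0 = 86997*0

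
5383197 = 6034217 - 651020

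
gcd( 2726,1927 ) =47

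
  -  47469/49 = -47469/49 = - 968.76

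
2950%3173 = 2950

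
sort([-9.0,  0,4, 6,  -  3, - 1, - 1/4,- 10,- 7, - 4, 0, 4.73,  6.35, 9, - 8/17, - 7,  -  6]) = [-10, - 9.0,  -  7, - 7,-6 , - 4, - 3,-1, - 8/17, - 1/4,  0, 0 , 4, 4.73, 6, 6.35, 9]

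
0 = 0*52646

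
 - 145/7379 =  - 145/7379  =  - 0.02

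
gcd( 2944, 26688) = 64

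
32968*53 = 1747304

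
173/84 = 2 + 5/84 = 2.06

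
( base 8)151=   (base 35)30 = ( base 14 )77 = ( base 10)105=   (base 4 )1221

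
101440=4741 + 96699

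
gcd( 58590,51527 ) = 7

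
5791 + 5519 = 11310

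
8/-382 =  - 4/191 = -0.02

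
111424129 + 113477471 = 224901600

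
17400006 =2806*6201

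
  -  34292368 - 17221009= - 51513377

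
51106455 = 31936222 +19170233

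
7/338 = 7/338 = 0.02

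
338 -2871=- 2533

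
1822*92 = 167624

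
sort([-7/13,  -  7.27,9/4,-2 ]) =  [  -  7.27,  -  2, - 7/13,9/4]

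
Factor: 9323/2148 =2^(  -  2)*3^ (-1 )*179^ (-1)*9323^1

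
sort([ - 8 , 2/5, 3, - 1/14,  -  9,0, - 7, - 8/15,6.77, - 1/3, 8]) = [ - 9,  -  8, - 7, - 8/15, - 1/3, - 1/14, 0, 2/5,3 , 6.77, 8]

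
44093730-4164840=39928890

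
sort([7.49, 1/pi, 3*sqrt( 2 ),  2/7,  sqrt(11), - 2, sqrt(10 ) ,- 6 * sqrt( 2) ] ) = [ - 6*sqrt( 2),  -  2, 2/7,1/pi,sqrt ( 10 ),sqrt( 11) , 3*sqrt (2), 7.49]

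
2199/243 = 9+4/81 = 9.05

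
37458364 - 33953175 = 3505189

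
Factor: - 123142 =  - 2^1*23^1*2677^1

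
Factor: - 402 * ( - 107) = 2^1*3^1*67^1*107^1 = 43014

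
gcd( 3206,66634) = 2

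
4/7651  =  4/7651 = 0.00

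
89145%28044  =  5013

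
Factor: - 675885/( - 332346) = 785/386 = 2^ ( - 1 )*5^1*157^1*193^( - 1) 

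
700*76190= 53333000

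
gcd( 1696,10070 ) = 106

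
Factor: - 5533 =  - 11^1*503^1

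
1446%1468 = 1446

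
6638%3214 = 210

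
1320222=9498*139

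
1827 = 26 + 1801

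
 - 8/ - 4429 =8/4429 = 0.00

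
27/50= 27/50 =0.54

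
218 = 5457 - 5239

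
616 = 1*616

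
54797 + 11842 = 66639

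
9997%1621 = 271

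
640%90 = 10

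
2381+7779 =10160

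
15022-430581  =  -415559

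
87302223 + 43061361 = 130363584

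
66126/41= 66126/41 =1612.83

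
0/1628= 0 = 0.00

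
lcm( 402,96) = 6432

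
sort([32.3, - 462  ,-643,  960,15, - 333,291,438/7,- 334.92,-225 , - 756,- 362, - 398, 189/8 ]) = [ - 756, - 643,-462,-398,- 362,-334.92, - 333,  -  225,15,  189/8,32.3, 438/7,291,960] 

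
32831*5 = 164155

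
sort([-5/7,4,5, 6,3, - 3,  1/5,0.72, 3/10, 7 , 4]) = [-3, - 5/7,1/5,3/10,  0.72, 3,4,4,5,6, 7 ]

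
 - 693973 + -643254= - 1337227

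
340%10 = 0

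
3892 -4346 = - 454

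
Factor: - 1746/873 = -2 = - 2^1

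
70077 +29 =70106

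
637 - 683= - 46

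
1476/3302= 738/1651 = 0.45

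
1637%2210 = 1637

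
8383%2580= 643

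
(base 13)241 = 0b110000111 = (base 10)391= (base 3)112111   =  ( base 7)1066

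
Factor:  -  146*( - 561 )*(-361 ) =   -  29568066 = - 2^1*3^1 * 11^1*17^1*19^2*73^1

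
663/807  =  221/269 =0.82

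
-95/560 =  - 1 + 93/112 =- 0.17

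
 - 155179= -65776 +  - 89403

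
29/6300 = 29/6300 = 0.00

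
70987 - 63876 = 7111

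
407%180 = 47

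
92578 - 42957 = 49621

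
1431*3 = 4293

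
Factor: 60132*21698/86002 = 652372068/43001 = 2^2 *3^1*7^( - 1 ) * 19^1*571^1 *5011^1 *6143^ (- 1 ) 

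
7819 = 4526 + 3293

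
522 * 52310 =27305820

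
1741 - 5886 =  - 4145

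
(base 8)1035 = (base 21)14G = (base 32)GT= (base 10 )541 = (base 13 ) 328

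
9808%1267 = 939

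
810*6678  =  5409180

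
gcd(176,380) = 4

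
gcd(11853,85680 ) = 9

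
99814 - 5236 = 94578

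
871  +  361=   1232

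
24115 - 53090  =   - 28975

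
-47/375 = -47/375 =- 0.13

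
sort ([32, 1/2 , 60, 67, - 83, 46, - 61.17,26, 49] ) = [-83, - 61.17,1/2,26,32, 46, 49, 60, 67]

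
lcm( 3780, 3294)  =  230580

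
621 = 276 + 345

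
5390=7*770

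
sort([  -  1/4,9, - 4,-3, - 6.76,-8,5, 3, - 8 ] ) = [ - 8, - 8 ,-6.76,  -  4, - 3, - 1/4, 3,5, 9]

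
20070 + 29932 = 50002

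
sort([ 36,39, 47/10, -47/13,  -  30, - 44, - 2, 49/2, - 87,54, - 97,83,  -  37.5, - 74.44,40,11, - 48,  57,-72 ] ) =[ -97 , - 87, - 74.44, -72, - 48, - 44,-37.5,- 30,  -  47/13,- 2,47/10,11, 49/2,36,39,40,54, 57,83]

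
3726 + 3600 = 7326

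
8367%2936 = 2495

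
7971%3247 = 1477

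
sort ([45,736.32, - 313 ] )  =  [-313,45,736.32]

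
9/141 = 3/47 = 0.06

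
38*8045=305710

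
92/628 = 23/157= 0.15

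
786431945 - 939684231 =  - 153252286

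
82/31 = 2 + 20/31 =2.65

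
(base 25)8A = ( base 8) 322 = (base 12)156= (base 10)210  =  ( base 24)8I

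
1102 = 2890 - 1788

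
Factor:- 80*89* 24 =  - 2^7*3^1*5^1 *89^1 = - 170880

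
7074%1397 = 89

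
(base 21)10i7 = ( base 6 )112354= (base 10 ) 9646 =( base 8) 22656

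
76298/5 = 15259 + 3/5 = 15259.60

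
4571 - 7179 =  - 2608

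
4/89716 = 1/22429 = 0.00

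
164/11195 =164/11195 = 0.01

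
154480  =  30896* 5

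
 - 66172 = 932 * ( - 71) 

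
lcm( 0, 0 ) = 0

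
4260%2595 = 1665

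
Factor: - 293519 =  - 41^1 * 7159^1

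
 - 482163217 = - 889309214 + 407145997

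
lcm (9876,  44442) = 88884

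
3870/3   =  1290 = 1290.00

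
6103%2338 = 1427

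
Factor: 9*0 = 0^1 = 0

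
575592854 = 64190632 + 511402222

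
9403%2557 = 1732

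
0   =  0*27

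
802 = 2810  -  2008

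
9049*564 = 5103636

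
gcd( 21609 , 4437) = 9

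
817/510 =1 + 307/510=1.60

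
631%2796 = 631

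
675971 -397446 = 278525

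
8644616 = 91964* 94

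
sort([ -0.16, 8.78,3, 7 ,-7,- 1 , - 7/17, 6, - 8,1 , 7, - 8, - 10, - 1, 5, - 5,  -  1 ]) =[ - 10, - 8, - 8, - 7, - 5, - 1, - 1, - 1, - 7/17, - 0.16,1, 3,  5, 6, 7,  7 , 8.78 ]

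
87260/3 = 87260/3 = 29086.67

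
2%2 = 0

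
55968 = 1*55968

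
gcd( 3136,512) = 64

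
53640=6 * 8940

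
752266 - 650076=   102190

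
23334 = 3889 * 6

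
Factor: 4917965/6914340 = 2^( - 2)*3^( - 2 )*13^1 * 29^1*107^( - 1) * 359^(- 1 ) * 2609^1 =983593/1382868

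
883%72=19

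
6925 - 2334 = 4591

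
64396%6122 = 3176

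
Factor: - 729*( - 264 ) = 2^3*3^7*11^1 = 192456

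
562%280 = 2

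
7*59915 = 419405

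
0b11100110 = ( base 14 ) 126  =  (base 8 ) 346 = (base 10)230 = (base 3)22112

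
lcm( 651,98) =9114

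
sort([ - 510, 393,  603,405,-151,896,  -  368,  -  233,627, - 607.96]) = [-607.96, - 510, - 368,  -  233, - 151, 393 , 405, 603,627,896] 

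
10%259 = 10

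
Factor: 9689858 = 2^1*41^1*118169^1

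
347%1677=347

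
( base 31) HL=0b1000100100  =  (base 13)332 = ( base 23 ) 10j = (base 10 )548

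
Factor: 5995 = 5^1 * 11^1*109^1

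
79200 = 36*2200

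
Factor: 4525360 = 2^4*5^1*7^1*8081^1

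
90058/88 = 45029/44 = 1023.39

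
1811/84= 21 + 47/84=21.56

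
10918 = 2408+8510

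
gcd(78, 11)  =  1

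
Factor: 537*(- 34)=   -2^1*3^1 * 17^1*179^1 = - 18258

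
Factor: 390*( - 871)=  - 339690=-2^1 *3^1*5^1*13^2*67^1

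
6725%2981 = 763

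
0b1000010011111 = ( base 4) 1002133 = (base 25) 6K5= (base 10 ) 4255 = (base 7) 15256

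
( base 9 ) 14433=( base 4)2121213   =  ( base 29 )BK0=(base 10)9831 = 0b10011001100111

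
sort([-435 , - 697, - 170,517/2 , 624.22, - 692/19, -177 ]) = [ - 697, - 435, - 177,-170,- 692/19, 517/2,624.22]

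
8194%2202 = 1588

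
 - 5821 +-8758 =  - 14579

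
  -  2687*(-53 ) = 142411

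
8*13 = 104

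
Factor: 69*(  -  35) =-3^1*5^1 * 7^1*23^1 = -2415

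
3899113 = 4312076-412963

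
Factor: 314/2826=1/9 =3^( - 2)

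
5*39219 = 196095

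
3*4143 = 12429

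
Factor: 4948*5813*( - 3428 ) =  - 2^4*857^1*1237^1*5813^1 = - 98598617872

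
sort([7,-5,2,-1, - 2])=[ -5, - 2,  -  1,  2,7 ] 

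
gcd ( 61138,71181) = 11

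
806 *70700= 56984200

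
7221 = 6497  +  724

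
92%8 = 4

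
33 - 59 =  - 26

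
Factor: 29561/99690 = 2^ (- 1 )*3^( - 1 ) * 5^( -1 )*7^1*41^1 * 103^1*3323^( - 1 )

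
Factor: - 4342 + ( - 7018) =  - 11360= -  2^5 * 5^1*71^1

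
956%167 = 121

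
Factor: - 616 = - 2^3*7^1*11^1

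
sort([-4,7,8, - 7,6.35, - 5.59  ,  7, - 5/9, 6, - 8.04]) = [ - 8.04,-7, - 5.59, - 4, - 5/9,  6, 6.35,7,  7,8]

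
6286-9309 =  -  3023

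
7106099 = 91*78089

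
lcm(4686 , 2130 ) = 23430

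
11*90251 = 992761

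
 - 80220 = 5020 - 85240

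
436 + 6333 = 6769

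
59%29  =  1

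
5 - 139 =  - 134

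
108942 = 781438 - 672496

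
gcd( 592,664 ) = 8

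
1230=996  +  234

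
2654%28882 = 2654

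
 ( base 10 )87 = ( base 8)127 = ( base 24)3F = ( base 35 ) 2H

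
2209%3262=2209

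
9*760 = 6840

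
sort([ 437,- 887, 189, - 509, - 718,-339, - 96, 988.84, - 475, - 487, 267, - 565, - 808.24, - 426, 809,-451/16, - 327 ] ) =[- 887, - 808.24, - 718, - 565, - 509,-487, - 475, - 426, - 339, - 327, - 96, - 451/16, 189, 267,437,809,  988.84]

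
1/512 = 1/512  =  0.00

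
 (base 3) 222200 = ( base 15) 330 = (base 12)500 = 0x2d0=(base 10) 720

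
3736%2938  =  798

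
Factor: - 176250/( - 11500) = 705/46 = 2^ ( - 1)*3^1*5^1*23^( - 1 )*47^1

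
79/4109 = 79/4109 = 0.02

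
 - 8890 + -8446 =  - 17336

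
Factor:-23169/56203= - 3^1*7^( -2)*31^( - 1 )*37^( - 1 )*7723^1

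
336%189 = 147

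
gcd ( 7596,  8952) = 12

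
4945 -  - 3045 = 7990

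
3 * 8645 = 25935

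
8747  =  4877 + 3870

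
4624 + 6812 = 11436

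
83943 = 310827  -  226884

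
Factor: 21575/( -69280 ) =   -  4315/13856 = -2^( - 5)*5^1*433^( - 1 )*863^1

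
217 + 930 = 1147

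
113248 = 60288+52960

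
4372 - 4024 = 348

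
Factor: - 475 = - 5^2*19^1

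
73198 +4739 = 77937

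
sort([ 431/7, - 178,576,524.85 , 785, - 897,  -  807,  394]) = [ - 897, - 807, - 178 , 431/7,394 , 524.85 , 576,785]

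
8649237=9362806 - 713569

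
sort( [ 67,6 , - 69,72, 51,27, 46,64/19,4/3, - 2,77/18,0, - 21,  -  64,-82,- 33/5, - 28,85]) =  [ - 82,- 69, -64, - 28, - 21,  -  33/5,  -  2,  0,4/3 , 64/19,77/18, 6,27,46 , 51, 67,72,  85]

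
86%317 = 86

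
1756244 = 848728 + 907516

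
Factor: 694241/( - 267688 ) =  - 2^( - 3 ) * 19^1*61^1*599^1*33461^( - 1 )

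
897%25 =22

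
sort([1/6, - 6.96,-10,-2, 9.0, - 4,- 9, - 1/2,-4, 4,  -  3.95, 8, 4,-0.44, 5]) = [-10 ,-9 , - 6.96, - 4, - 4,-3.95,-2,-1/2, - 0.44 , 1/6, 4, 4,5 , 8, 9.0 ]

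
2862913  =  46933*61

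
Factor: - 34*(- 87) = 2958 = 2^1*3^1*17^1*29^1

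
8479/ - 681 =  - 13+ 374/681 = - 12.45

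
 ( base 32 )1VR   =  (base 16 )7FB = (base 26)30F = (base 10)2043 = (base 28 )2gr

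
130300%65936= 64364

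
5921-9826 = - 3905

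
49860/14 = 3561 + 3/7 = 3561.43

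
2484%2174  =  310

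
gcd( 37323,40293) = 99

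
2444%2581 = 2444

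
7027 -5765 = 1262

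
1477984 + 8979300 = 10457284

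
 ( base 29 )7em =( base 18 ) 118F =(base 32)65B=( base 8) 14253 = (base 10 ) 6315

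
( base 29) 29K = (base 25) 33D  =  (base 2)11110101011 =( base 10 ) 1963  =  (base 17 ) 6D8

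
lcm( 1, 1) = 1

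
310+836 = 1146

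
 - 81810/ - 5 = 16362/1 = 16362.00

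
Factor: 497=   7^1*71^1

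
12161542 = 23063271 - 10901729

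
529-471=58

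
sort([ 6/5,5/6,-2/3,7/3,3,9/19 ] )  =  [- 2/3,9/19,5/6, 6/5,  7/3 , 3]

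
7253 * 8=58024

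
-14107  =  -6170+-7937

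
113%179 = 113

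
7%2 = 1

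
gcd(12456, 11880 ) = 72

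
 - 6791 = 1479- 8270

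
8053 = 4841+3212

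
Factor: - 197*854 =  -168238 = -2^1*7^1*61^1*197^1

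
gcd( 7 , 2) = 1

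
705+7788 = 8493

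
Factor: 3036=2^2*3^1*11^1*23^1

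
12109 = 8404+3705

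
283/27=10+13/27 = 10.48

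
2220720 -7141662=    - 4920942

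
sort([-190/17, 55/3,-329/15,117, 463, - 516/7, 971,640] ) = [ - 516/7, - 329/15, - 190/17,55/3, 117, 463, 640, 971]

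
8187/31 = 8187/31 = 264.10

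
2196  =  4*549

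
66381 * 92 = 6107052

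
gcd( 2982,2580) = 6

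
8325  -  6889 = 1436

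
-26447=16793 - 43240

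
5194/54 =96 + 5/27  =  96.19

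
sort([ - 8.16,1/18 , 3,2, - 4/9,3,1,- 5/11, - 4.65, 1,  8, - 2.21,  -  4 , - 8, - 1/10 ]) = [ - 8.16, -8, - 4.65,- 4,-2.21,-5/11, - 4/9, - 1/10,1/18, 1,1,2, 3,3,8 ]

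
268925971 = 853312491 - 584386520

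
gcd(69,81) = 3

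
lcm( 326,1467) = 2934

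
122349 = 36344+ 86005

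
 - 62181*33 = -2051973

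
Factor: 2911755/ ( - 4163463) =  - 3^( - 1 )*5^1*7^1*11^1*2521^1 *462607^( - 1)= - 970585/1387821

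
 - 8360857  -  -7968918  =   - 391939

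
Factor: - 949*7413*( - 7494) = 52719817878  =  2^1*3^2*7^1*13^1*73^1*353^1*1249^1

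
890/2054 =445/1027 =0.43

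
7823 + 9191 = 17014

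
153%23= 15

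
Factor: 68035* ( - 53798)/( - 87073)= 3660146930/87073 =2^1*5^1*7^( - 2 )*11^1*37^1*727^1 * 1237^1*1777^(-1) 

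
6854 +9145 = 15999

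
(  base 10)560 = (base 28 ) K0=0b1000110000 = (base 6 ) 2332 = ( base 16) 230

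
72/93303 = 8/10367 = 0.00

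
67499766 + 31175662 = 98675428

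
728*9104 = 6627712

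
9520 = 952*10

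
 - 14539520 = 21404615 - 35944135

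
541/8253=541/8253=   0.07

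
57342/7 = 57342/7 = 8191.71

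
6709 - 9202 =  - 2493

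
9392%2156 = 768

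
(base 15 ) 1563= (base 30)533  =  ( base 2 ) 1000111110001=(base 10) 4593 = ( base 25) 78I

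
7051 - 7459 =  - 408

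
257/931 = 257/931 =0.28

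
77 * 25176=1938552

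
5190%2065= 1060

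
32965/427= 77  +  86/427  =  77.20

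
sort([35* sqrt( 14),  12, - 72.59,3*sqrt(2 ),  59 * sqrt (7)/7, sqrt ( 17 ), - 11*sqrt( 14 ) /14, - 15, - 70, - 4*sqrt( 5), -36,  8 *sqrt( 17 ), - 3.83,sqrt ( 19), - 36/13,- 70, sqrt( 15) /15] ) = [ - 72.59, - 70, - 70, - 36,-15, - 4  *sqrt(5),  -  3.83, - 11 * sqrt ( 14) /14, - 36/13,  sqrt(15)/15, sqrt( 17), 3*sqrt( 2 ) , sqrt( 19), 12 , 59*sqrt ( 7)/7, 8*sqrt(17 ),35*sqrt ( 14) ]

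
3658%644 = 438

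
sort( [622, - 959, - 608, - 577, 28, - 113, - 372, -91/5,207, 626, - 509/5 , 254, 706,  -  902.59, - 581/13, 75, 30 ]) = [ - 959, - 902.59,-608 , - 577, - 372, - 113, - 509/5, - 581/13,-91/5, 28,30, 75, 207,254, 622, 626,  706] 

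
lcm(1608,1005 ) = 8040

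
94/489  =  94/489  =  0.19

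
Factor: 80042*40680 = 3256108560 = 2^4 * 3^2*5^1 *31^1*113^1*1291^1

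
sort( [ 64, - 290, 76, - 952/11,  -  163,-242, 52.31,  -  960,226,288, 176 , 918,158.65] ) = [ - 960,  -  290, - 242,-163,-952/11, 52.31 , 64, 76,158.65, 176,226,288, 918 ] 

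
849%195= 69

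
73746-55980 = 17766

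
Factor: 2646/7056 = 3/8 = 2^( -3)* 3^1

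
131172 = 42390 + 88782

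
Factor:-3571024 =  - 2^4*307^1*727^1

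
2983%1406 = 171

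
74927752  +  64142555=139070307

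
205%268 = 205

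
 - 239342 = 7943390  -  8182732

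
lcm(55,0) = 0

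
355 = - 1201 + 1556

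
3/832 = 3/832  =  0.00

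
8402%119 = 72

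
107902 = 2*53951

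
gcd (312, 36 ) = 12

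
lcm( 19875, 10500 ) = 556500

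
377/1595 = 13/55=0.24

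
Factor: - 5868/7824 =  - 3/4= - 2^( - 2 )*3^1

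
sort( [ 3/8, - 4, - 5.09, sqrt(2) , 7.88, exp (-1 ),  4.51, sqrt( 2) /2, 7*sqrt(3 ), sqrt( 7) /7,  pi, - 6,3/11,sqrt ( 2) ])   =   [-6,  -  5.09, - 4,3/11, exp( - 1 ), 3/8, sqrt(7 ) /7, sqrt( 2)/2, sqrt ( 2 ), sqrt( 2 ), pi, 4.51, 7.88,7*sqrt( 3 ) ]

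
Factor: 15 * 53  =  795 = 3^1*5^1*53^1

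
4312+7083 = 11395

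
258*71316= 18399528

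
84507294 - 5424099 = 79083195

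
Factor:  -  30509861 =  - 30509861^1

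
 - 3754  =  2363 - 6117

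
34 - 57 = -23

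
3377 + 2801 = 6178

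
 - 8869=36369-45238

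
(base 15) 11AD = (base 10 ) 3763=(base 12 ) 2217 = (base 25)60d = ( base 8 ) 7263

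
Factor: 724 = 2^2*181^1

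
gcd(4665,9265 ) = 5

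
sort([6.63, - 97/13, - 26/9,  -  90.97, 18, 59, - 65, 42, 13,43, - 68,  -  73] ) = [ - 90.97, - 73, - 68, - 65,  -  97/13, - 26/9, 6.63, 13, 18,42 , 43,  59 ] 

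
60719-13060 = 47659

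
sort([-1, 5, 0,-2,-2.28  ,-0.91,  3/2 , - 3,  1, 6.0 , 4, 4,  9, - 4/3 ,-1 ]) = [ - 3,-2.28 ,-2,-4/3,-1 ,-1, -0.91,0,1,3/2, 4 , 4 , 5,6.0 , 9]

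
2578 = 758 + 1820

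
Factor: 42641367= 3^1*14213789^1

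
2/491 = 2/491 =0.00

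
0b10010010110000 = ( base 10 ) 9392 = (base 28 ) BRC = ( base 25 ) f0h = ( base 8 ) 22260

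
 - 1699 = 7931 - 9630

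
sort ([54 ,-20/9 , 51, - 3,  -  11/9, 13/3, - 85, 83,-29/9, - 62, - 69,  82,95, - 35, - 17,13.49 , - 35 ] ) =[ - 85, - 69, - 62, - 35, - 35,-17, - 29/9, - 3,  -  20/9, - 11/9,13/3,13.49, 51,  54, 82,83,95]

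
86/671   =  86/671 = 0.13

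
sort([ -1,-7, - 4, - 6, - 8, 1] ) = [ - 8, - 7, - 6, - 4, -1, 1] 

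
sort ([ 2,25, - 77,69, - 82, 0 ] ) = [  -  82, - 77 , 0,2, 25 , 69 ] 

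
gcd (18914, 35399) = 7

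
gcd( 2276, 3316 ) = 4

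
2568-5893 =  - 3325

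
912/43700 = 12/575 = 0.02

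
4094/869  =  4094/869  =  4.71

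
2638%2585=53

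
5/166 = 5/166  =  0.03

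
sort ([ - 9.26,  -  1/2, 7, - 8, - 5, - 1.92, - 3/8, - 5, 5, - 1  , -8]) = [-9.26, - 8,-8, - 5  , - 5, - 1.92, - 1, - 1/2, - 3/8,5,  7 ]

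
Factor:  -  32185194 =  - 2^1*3^1*5364199^1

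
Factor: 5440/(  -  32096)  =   -2^1 * 5^1*59^ ( - 1)  =  - 10/59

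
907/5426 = 907/5426 = 0.17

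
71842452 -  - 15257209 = 87099661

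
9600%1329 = 297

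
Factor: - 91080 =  -2^3*3^2*5^1*11^1*23^1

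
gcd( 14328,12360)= 24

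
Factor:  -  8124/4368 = -2^( - 2) * 7^(-1) *13^(  -  1 )*677^1 = -  677/364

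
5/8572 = 5/8572= 0.00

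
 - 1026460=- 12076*85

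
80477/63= 1277 + 26/63 = 1277.41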